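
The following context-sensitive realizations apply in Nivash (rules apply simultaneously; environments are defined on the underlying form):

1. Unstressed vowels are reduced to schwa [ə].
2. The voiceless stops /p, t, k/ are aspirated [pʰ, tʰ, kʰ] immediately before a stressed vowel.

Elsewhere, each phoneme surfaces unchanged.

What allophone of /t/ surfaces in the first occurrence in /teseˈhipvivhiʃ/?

/t/ (word-initial) is in the target of rule 2 but the environment (immediately before a stressed vowel) is not met → [t].

[t]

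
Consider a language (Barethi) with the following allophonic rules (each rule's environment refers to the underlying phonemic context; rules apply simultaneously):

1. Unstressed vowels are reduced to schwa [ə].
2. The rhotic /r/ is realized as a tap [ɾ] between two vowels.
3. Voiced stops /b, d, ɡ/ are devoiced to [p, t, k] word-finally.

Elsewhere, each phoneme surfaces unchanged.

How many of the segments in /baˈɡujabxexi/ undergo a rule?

4

Segments that undergo a rule: /a/ → [ə] (rule 1); /a/ → [ə] (rule 1); /e/ → [ə] (rule 1); /i/ → [ə] (rule 1).
All other segments surface unchanged.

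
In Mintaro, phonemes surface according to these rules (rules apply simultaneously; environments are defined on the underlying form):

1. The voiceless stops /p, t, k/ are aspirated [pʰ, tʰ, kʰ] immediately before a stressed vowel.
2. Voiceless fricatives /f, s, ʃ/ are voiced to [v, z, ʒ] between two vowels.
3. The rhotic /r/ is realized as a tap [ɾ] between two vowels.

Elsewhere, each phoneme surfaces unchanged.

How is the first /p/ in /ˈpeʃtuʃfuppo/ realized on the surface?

[pʰ]

/p/ — word-initial, immediately before a stressed vowel — surfaces as [pʰ] (rule 1).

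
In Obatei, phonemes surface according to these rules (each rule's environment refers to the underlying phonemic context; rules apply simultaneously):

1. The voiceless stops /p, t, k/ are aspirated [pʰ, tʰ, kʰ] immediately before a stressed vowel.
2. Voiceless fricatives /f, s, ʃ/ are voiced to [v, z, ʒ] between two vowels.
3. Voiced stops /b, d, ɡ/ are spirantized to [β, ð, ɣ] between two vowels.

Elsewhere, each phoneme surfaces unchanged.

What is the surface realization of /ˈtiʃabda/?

[ˈtʰiʒabda]

/t/ (word-initial) occurs immediately before a stressed vowel → [tʰ] by rule 1.
/i/ stays [i].
/ʃ/ meets the environment for rule 2 (between two vowels) → [ʒ].
/a/ (between /ʃ/ and /b/): no rule targets it → [a].
/b/ (between /a/ and /d/) is in the target of rule 3 but the environment (between two vowels) is not met → [b].
/d/ (between /b/ and /a/) is in the target of rule 3 but the environment (between two vowels) is not met → [d].
/a/ stays [a].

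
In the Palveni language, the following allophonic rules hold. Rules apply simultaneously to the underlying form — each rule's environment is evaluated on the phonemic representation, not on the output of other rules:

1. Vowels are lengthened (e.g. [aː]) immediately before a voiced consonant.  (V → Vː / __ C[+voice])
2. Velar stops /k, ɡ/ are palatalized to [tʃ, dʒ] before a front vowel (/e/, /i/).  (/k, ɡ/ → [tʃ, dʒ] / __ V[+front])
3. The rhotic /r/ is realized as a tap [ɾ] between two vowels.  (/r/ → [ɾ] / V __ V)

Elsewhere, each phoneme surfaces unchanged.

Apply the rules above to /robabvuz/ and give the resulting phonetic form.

/r/ (word-initial): rule 3 targets it, but not between two vowels → unchanged [r].
/o/ (between /r/ and /b/) occurs before a voiced consonant → [oː] by rule 1.
/b/ — not in any rule's target class → [b].
Rule 1 applies to /a/ (between /b/ and /b/: before a voiced consonant) → [aː].
/b/ — not in any rule's target class → [b].
/v/ — not in any rule's target class → [v].
/u/ — between /v/ and /z/, before a voiced consonant — surfaces as [uː] (rule 1).
/z/ stays [z].

[roːbaːbvuːz]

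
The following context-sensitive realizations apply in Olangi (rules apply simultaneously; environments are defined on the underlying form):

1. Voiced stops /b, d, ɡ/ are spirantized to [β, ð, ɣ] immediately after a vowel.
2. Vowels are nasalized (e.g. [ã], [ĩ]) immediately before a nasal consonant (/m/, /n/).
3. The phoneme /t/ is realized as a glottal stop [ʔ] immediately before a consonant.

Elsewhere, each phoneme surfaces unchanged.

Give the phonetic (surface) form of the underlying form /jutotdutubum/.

/u/ (between /j/ and /t/) fails the environment for rule 2, so it stays [u].
/t/ (between /u/ and /o/) fails the environment for rule 3, so it stays [t].
/o/ (between /t/ and /t/) fails the environment for rule 2, so it stays [o].
/t/ (between /o/ and /d/): immediately before a consonant, so rule 3 applies → [ʔ].
/d/ (between /t/ and /u/) is in the target of rule 1 but the environment (immediately after a vowel) is not met → [d].
/u/ (between /d/ and /t/): rule 2 targets it, but not before a nasal consonant → unchanged [u].
/t/ (between /u/ and /u/): rule 3 targets it, but not immediately before a consonant → unchanged [t].
/u/ (between /t/ and /b/): rule 2 targets it, but not before a nasal consonant → unchanged [u].
/b/ (between /u/ and /u/): immediately after a vowel, so rule 1 applies → [β].
/u/ meets the environment for rule 2 (before a nasal consonant) → [ũ].

[jutoʔdutuβũm]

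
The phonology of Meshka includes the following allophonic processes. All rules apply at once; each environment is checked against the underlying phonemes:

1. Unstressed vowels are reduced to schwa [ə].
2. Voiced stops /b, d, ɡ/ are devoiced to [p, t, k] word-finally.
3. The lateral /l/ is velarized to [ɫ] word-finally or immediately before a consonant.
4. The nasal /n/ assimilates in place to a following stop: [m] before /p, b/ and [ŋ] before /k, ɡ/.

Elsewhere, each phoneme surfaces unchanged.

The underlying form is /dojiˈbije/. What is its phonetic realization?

/d/ (word-initial) fails the environment for rule 2, so it stays [d].
/o/ — between /d/ and /j/, in an unstressed syllable — surfaces as [ə] (rule 1).
/j/ (between /o/ and /i/): no rule targets it → [j].
/i/ — between /j/ and /b/, in an unstressed syllable — surfaces as [ə] (rule 1).
/b/ (between /i/ and /i/) fails the environment for rule 2, so it stays [b].
/i/ (between /b/ and /j/) fails the environment for rule 1, so it stays [i].
/j/ — not in any rule's target class → [j].
/e/ — word-final, in an unstressed syllable — surfaces as [ə] (rule 1).

[dəjəˈbijə]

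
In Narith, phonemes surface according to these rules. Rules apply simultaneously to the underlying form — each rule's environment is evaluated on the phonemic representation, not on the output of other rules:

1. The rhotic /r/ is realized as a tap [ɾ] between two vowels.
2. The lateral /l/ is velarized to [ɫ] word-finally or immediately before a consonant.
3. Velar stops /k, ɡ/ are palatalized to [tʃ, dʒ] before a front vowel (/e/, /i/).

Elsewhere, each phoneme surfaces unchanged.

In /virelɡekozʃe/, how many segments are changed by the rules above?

Segments that undergo a rule: /r/ → [ɾ] (rule 1); /l/ → [ɫ] (rule 2); /ɡ/ → [dʒ] (rule 3).
All other segments surface unchanged.

3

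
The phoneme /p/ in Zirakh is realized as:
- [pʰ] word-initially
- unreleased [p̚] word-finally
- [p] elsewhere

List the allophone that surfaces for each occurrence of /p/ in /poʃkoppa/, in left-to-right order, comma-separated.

[pʰ], [p], [p]

Occurrence 1 (position 1): word-initially → [pʰ].
Occurrence 2 (position 6): no conditioning environment matches → elsewhere allophone [p].
Occurrence 3 (position 7): no conditioning environment matches → elsewhere allophone [p].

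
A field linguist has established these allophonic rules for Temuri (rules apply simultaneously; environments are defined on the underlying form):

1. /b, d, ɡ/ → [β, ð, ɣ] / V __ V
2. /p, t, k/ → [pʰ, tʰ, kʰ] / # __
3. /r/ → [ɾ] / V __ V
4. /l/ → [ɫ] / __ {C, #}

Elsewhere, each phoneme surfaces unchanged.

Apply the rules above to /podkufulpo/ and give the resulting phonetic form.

[pʰodkufuɫpo]

/p/ — word-initial, word-initially — surfaces as [pʰ] (rule 2).
/o/ — not in any rule's target class → [o].
/d/ (between /o/ and /k/) fails the environment for rule 1, so it stays [d].
/k/ (between /d/ and /u/): rule 2 targets it, but not word-initially → unchanged [k].
/u/ (between /k/ and /f/): no rule targets it → [u].
/f/ stays [f].
/u/ (between /f/ and /l/): no rule targets it → [u].
/l/ (between /u/ and /p/): word-finally or immediately before a consonant, so rule 4 applies → [ɫ].
/p/ (between /l/ and /o/) fails the environment for rule 2, so it stays [p].
/o/ (word-final) is unaffected → [o].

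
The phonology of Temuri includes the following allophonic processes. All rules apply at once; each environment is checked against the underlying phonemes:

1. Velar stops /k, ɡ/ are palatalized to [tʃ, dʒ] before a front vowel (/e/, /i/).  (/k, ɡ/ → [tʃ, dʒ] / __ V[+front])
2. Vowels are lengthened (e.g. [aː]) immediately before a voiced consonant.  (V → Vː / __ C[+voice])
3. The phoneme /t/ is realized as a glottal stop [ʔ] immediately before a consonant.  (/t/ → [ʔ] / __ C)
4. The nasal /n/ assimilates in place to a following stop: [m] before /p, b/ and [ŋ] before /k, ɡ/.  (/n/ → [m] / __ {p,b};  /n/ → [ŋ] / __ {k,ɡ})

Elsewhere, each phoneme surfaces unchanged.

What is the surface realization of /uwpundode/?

/u/ meets the environment for rule 2 (before a voiced consonant) → [uː].
/w/ (between /u/ and /p/) is unaffected → [w].
/p/ (between /w/ and /u/) is unaffected → [p].
/u/ (between /p/ and /n/) occurs before a voiced consonant → [uː] by rule 2.
/n/ (between /u/ and /d/) fails the environment for rule 4, so it stays [n].
/d/ — not in any rule's target class → [d].
/o/ — between /d/ and /d/, before a voiced consonant — surfaces as [oː] (rule 2).
/d/ stays [d].
/e/ (word-final) is in the target of rule 2 but the environment (before a voiced consonant) is not met → [e].

[uːwpuːndoːde]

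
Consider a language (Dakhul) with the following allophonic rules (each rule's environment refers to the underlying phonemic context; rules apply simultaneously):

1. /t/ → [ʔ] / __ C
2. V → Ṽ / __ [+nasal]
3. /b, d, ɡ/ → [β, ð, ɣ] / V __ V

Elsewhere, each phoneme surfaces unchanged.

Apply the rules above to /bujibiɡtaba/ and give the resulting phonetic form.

/b/ (word-initial) is in the target of rule 3 but the environment (between two vowels) is not met → [b].
/u/ (between /b/ and /j/) is in the target of rule 2 but the environment (before a nasal consonant) is not met → [u].
/j/ (between /u/ and /i/) is unaffected → [j].
/i/ (between /j/ and /b/): rule 2 targets it, but not before a nasal consonant → unchanged [i].
/b/ (between /i/ and /i/) occurs between two vowels → [β] by rule 3.
/i/ — between /b/ and /ɡ/; rule 2 does not apply here → [i].
/ɡ/ (between /i/ and /t/): rule 3 targets it, but not between two vowels → unchanged [ɡ].
/t/ (between /ɡ/ and /a/): rule 1 targets it, but not immediately before a consonant → unchanged [t].
/a/ (between /t/ and /b/): rule 2 targets it, but not before a nasal consonant → unchanged [a].
/b/ (between /a/ and /a/): between two vowels, so rule 3 applies → [β].
/a/ (word-final) is in the target of rule 2 but the environment (before a nasal consonant) is not met → [a].

[bujiβiɡtaβa]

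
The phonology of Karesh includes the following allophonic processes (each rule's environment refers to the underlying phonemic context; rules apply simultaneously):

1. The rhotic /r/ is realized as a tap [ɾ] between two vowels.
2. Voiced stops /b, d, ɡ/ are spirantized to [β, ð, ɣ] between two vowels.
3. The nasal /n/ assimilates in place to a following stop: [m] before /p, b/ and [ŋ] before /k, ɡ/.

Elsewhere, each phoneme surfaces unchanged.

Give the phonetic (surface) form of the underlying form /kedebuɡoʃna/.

[keðeβuɣoʃna]

/k/ (word-initial) is unaffected → [k].
/e/ (between /k/ and /d/) is unaffected → [e].
/d/ (between /e/ and /e/) occurs between two vowels → [ð] by rule 2.
/e/ stays [e].
/b/ — between /e/ and /u/, between two vowels — surfaces as [β] (rule 2).
/u/ (between /b/ and /ɡ/) is unaffected → [u].
/ɡ/ — between /u/ and /o/, between two vowels — surfaces as [ɣ] (rule 2).
/o/ stays [o].
/ʃ/ — not in any rule's target class → [ʃ].
/n/ (between /ʃ/ and /a/) fails the environment for rule 3, so it stays [n].
/a/ (word-final): no rule targets it → [a].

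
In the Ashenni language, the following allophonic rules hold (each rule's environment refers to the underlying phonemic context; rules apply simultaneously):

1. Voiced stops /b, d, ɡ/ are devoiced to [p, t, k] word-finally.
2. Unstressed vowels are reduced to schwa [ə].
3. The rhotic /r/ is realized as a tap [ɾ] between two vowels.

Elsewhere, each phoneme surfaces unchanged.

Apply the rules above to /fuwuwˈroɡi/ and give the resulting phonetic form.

/f/ stays [f].
/u/ (between /f/ and /w/) occurs in an unstressed syllable → [ə] by rule 2.
/w/ — not in any rule's target class → [w].
/u/ meets the environment for rule 2 (in an unstressed syllable) → [ə].
/w/ (between /u/ and /r/) is unaffected → [w].
/r/ (between /w/ and /o/) is in the target of rule 3 but the environment (between two vowels) is not met → [r].
/o/ — between /r/ and /ɡ/; rule 2 does not apply here → [o].
/ɡ/ — between /o/ and /i/; rule 1 does not apply here → [ɡ].
/i/ — word-final, in an unstressed syllable — surfaces as [ə] (rule 2).

[fəwəwˈroɡə]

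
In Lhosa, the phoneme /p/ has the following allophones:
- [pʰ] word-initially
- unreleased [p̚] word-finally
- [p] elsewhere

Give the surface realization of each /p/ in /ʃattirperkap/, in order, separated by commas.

[p], [p̚]

Occurrence 1 (position 7): no conditioning environment matches → elsewhere allophone [p].
Occurrence 2 (position 12): word-finally → [p̚].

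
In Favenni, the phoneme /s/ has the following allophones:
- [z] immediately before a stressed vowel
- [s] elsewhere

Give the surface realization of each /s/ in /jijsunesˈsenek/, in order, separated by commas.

[s], [s], [z]

Occurrence 1 (position 4): no conditioning environment matches → elsewhere allophone [s].
Occurrence 2 (position 8): no conditioning environment matches → elsewhere allophone [s].
Occurrence 3 (position 9): immediately before a stressed vowel → [z].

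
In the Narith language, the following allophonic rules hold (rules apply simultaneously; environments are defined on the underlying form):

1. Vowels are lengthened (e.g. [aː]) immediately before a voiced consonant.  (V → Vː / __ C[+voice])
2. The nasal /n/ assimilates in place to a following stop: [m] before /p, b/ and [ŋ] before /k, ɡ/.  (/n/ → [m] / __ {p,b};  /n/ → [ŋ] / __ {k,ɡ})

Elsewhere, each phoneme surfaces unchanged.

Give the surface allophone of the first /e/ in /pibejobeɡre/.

Rule 1 applies to /e/ (between /b/ and /j/: before a voiced consonant) → [eː].

[eː]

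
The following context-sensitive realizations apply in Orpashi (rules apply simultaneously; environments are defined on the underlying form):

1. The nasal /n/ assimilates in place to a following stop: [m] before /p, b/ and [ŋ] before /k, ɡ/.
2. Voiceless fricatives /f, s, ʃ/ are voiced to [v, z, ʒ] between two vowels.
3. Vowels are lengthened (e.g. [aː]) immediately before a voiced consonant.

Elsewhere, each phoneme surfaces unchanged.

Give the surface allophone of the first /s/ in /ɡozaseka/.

/s/ (between /a/ and /e/) occurs between two vowels → [z] by rule 2.

[z]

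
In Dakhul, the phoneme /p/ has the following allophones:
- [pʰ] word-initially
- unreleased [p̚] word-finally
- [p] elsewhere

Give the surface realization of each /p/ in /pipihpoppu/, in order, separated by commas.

Occurrence 1 (position 1): word-initially → [pʰ].
Occurrence 2 (position 3): no conditioning environment matches → elsewhere allophone [p].
Occurrence 3 (position 6): no conditioning environment matches → elsewhere allophone [p].
Occurrence 4 (position 8): no conditioning environment matches → elsewhere allophone [p].
Occurrence 5 (position 9): no conditioning environment matches → elsewhere allophone [p].

[pʰ], [p], [p], [p], [p]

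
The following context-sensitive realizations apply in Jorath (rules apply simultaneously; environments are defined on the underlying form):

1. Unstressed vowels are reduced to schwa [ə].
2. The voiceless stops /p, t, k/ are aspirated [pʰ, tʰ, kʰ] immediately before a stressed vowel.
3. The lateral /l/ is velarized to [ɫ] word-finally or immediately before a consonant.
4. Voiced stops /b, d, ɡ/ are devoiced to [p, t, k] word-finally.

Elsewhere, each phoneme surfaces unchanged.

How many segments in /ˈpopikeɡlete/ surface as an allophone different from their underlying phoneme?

Segments that undergo a rule: /p/ → [pʰ] (rule 2); /i/ → [ə] (rule 1); /e/ → [ə] (rule 1); /e/ → [ə] (rule 1); /e/ → [ə] (rule 1).
All other segments surface unchanged.

5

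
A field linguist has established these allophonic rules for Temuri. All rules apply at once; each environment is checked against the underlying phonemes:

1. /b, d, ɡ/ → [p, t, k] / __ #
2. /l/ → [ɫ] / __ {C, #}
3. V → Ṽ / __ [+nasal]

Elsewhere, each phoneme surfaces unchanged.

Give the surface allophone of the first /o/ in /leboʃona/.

/o/ (between /b/ and /ʃ/) is in the target of rule 3 but the environment (before a nasal consonant) is not met → [o].

[o]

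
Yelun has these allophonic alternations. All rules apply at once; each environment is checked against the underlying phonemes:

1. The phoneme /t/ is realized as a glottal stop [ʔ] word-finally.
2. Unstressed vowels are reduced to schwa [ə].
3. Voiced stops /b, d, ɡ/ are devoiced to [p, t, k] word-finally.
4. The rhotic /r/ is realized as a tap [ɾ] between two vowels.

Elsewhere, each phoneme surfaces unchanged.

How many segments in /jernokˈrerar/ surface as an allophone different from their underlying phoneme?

Segments that undergo a rule: /e/ → [ə] (rule 2); /o/ → [ə] (rule 2); /r/ → [ɾ] (rule 4); /a/ → [ə] (rule 2).
All other segments surface unchanged.

4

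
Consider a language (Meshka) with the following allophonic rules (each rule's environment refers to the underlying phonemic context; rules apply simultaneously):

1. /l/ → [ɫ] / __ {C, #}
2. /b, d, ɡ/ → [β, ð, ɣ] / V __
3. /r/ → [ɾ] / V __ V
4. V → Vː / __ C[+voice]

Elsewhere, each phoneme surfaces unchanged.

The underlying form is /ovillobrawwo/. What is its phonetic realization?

Rule 4 applies to /o/ (word-initial: before a voiced consonant) → [oː].
/v/ (between /o/ and /i/): no rule targets it → [v].
/i/ (between /v/ and /l/): before a voiced consonant, so rule 4 applies → [iː].
/l/ (between /i/ and /l/): word-finally or immediately before a consonant, so rule 1 applies → [ɫ].
/l/ (between /l/ and /o/) fails the environment for rule 1, so it stays [l].
/o/ (between /l/ and /b/): before a voiced consonant, so rule 4 applies → [oː].
Rule 2 applies to /b/ (between /o/ and /r/: immediately after a vowel) → [β].
/r/ (between /b/ and /a/): rule 3 targets it, but not between two vowels → unchanged [r].
/a/ (between /r/ and /w/) occurs before a voiced consonant → [aː] by rule 4.
/w/ — not in any rule's target class → [w].
/w/ — not in any rule's target class → [w].
/o/ (word-final) fails the environment for rule 4, so it stays [o].

[oːviːɫloːβraːwwo]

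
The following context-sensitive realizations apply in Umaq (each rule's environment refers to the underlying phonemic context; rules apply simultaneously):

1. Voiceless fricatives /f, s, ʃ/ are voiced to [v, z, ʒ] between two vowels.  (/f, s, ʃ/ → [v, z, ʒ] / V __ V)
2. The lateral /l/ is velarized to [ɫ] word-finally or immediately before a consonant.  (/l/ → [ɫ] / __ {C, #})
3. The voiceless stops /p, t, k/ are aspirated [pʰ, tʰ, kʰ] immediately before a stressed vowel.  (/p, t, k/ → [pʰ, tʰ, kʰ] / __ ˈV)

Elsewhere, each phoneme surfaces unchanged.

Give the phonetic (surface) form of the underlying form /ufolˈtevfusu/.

/u/ stays [u].
/f/ (between /u/ and /o/): between two vowels, so rule 1 applies → [v].
/o/ — not in any rule's target class → [o].
/l/ — between /o/ and /t/, word-finally or immediately before a consonant — surfaces as [ɫ] (rule 2).
/t/ meets the environment for rule 3 (immediately before a stressed vowel) → [tʰ].
/e/ (between /t/ and /v/) is unaffected → [e].
/v/ (between /e/ and /f/) is unaffected → [v].
/f/ (between /v/ and /u/) fails the environment for rule 1, so it stays [f].
/u/ (between /f/ and /s/) is unaffected → [u].
/s/ — between /u/ and /u/, between two vowels — surfaces as [z] (rule 1).
/u/ (word-final) is unaffected → [u].

[uvoɫˈtʰevfuzu]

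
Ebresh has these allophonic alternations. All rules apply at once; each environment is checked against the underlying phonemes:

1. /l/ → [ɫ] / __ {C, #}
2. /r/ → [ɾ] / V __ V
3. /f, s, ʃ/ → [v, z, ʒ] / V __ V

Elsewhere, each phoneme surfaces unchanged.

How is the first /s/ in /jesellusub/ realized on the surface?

[z]

/s/ meets the environment for rule 3 (between two vowels) → [z].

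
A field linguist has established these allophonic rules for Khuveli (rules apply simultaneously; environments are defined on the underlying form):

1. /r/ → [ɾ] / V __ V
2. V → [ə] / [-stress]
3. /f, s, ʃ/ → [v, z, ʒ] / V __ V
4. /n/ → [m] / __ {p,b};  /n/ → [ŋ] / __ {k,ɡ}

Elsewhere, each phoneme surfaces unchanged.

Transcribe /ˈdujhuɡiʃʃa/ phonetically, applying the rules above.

/d/ (word-initial) is unaffected → [d].
/u/ (between /d/ and /j/) fails the environment for rule 2, so it stays [u].
/j/ (between /u/ and /h/) is unaffected → [j].
/h/ — not in any rule's target class → [h].
/u/ — between /h/ and /ɡ/, in an unstressed syllable — surfaces as [ə] (rule 2).
/ɡ/ (between /u/ and /i/) is unaffected → [ɡ].
/i/ meets the environment for rule 2 (in an unstressed syllable) → [ə].
/ʃ/ (between /i/ and /ʃ/) fails the environment for rule 3, so it stays [ʃ].
/ʃ/ (between /ʃ/ and /a/): rule 3 targets it, but not between two vowels → unchanged [ʃ].
Rule 2 applies to /a/ (word-final: in an unstressed syllable) → [ə].

[ˈdujhəɡəʃʃə]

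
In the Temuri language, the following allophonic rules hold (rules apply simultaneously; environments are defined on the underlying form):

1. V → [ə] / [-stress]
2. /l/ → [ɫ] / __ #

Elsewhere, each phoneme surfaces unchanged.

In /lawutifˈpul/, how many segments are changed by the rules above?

Segments that undergo a rule: /a/ → [ə] (rule 1); /u/ → [ə] (rule 1); /i/ → [ə] (rule 1); /l/ → [ɫ] (rule 2).
All other segments surface unchanged.

4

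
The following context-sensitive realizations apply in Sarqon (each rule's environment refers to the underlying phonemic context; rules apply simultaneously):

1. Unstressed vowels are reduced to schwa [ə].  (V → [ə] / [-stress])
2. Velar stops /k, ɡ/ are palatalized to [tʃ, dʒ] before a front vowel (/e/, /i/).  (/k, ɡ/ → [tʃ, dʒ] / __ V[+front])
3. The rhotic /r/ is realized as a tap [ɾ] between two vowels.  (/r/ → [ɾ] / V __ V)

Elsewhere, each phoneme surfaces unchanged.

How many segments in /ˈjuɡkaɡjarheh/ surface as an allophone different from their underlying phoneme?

Segments that undergo a rule: /a/ → [ə] (rule 1); /a/ → [ə] (rule 1); /e/ → [ə] (rule 1).
All other segments surface unchanged.

3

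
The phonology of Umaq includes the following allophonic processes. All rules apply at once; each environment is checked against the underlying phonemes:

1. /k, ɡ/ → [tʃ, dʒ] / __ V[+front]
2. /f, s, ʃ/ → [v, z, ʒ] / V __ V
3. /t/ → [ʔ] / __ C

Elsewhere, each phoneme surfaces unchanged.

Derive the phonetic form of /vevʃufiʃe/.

/v/ (word-initial) is unaffected → [v].
/e/ stays [e].
/v/ stays [v].
/ʃ/ (between /v/ and /u/) is in the target of rule 2 but the environment (between two vowels) is not met → [ʃ].
/u/ (between /ʃ/ and /f/): no rule targets it → [u].
/f/ — between /u/ and /i/, between two vowels — surfaces as [v] (rule 2).
/i/ — not in any rule's target class → [i].
Rule 2 applies to /ʃ/ (between /i/ and /e/: between two vowels) → [ʒ].
/e/ — not in any rule's target class → [e].

[vevʃuviʒe]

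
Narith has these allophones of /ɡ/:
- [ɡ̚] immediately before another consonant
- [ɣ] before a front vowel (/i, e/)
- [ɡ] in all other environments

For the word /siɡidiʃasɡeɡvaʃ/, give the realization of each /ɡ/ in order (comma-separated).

[ɣ], [ɣ], [ɡ̚]

Occurrence 1 (position 3): before a front vowel (/i, e/) → [ɣ].
Occurrence 2 (position 10): before a front vowel (/i, e/) → [ɣ].
Occurrence 3 (position 12): immediately before another consonant → [ɡ̚].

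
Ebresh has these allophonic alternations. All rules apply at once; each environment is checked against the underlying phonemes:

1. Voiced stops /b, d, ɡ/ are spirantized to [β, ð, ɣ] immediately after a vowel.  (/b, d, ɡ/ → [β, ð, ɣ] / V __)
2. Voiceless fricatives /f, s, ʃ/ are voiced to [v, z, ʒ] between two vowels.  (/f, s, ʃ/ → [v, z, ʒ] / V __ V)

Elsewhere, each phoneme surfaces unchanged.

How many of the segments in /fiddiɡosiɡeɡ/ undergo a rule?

5

Segments that undergo a rule: /d/ → [ð] (rule 1); /ɡ/ → [ɣ] (rule 1); /s/ → [z] (rule 2); /ɡ/ → [ɣ] (rule 1); /ɡ/ → [ɣ] (rule 1).
All other segments surface unchanged.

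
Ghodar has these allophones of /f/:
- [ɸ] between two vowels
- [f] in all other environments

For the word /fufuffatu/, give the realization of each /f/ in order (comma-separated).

[f], [ɸ], [f], [f]

Occurrence 1 (position 1): no conditioning environment matches → elsewhere allophone [f].
Occurrence 2 (position 3): between two vowels → [ɸ].
Occurrence 3 (position 5): no conditioning environment matches → elsewhere allophone [f].
Occurrence 4 (position 6): no conditioning environment matches → elsewhere allophone [f].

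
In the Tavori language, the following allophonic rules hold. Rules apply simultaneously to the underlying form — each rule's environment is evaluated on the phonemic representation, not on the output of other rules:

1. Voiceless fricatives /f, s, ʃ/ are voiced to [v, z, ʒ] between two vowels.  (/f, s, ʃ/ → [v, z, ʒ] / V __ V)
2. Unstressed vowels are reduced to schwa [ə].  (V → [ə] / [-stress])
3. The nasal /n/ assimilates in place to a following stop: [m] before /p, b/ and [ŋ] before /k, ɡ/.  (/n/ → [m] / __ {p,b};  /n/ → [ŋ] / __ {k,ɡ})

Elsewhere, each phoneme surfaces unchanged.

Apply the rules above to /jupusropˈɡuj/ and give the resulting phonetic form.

/j/ (word-initial): no rule targets it → [j].
/u/ (between /j/ and /p/): in an unstressed syllable, so rule 2 applies → [ə].
/p/ (between /u/ and /u/): no rule targets it → [p].
/u/ (between /p/ and /s/): in an unstressed syllable, so rule 2 applies → [ə].
/s/ — between /u/ and /r/; rule 1 does not apply here → [s].
/r/ (between /s/ and /o/) is unaffected → [r].
/o/ meets the environment for rule 2 (in an unstressed syllable) → [ə].
/p/ stays [p].
/ɡ/ (between /p/ and /u/) is unaffected → [ɡ].
/u/ — between /ɡ/ and /j/; rule 2 does not apply here → [u].
/j/ (word-final): no rule targets it → [j].

[jəpəsrəpˈɡuj]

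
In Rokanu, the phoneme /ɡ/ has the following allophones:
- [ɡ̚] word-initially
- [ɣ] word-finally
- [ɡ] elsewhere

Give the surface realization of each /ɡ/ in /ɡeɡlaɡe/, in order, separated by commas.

Occurrence 1 (position 1): word-initially → [ɡ̚].
Occurrence 2 (position 3): no conditioning environment matches → elsewhere allophone [ɡ].
Occurrence 3 (position 6): no conditioning environment matches → elsewhere allophone [ɡ].

[ɡ̚], [ɡ], [ɡ]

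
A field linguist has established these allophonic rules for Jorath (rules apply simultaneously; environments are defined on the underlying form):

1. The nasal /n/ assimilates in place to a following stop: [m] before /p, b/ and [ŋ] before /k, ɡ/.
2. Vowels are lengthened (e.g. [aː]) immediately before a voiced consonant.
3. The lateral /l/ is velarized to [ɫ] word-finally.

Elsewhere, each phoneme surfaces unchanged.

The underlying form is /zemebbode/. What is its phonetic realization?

[zeːmeːbboːde]

/z/ — not in any rule's target class → [z].
/e/ meets the environment for rule 2 (before a voiced consonant) → [eː].
/m/ stays [m].
/e/ (between /m/ and /b/) occurs before a voiced consonant → [eː] by rule 2.
/b/ (between /e/ and /b/) is unaffected → [b].
/b/ (between /b/ and /o/): no rule targets it → [b].
Rule 2 applies to /o/ (between /b/ and /d/: before a voiced consonant) → [oː].
/d/ — not in any rule's target class → [d].
/e/ (word-final) fails the environment for rule 2, so it stays [e].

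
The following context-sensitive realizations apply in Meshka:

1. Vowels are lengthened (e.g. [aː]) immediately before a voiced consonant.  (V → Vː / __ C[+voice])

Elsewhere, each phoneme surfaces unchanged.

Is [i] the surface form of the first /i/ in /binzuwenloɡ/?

/i/ (between /b/ and /n/) occurs before a voiced consonant → [iː] by rule 1.
The actual realization is [iː], not [i].

No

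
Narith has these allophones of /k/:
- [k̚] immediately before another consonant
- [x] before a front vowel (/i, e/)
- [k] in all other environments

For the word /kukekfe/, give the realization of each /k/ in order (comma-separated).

Occurrence 1 (position 1): no conditioning environment matches → elsewhere allophone [k].
Occurrence 2 (position 3): before a front vowel (/i, e/) → [x].
Occurrence 3 (position 5): immediately before another consonant → [k̚].

[k], [x], [k̚]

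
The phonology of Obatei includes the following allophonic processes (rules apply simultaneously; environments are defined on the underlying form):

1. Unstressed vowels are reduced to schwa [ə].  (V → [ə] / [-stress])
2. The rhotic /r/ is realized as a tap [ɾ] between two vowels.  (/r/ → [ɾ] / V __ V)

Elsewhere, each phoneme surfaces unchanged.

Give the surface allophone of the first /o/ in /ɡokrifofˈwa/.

[ə]

/o/ (between /ɡ/ and /k/): in an unstressed syllable, so rule 1 applies → [ə].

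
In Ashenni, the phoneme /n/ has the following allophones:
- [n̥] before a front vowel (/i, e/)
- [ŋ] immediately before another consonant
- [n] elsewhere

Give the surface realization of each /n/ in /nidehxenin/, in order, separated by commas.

Occurrence 1 (position 1): before a front vowel (/i, e/) → [n̥].
Occurrence 2 (position 8): before a front vowel (/i, e/) → [n̥].
Occurrence 3 (position 10): no conditioning environment matches → elsewhere allophone [n].

[n̥], [n̥], [n]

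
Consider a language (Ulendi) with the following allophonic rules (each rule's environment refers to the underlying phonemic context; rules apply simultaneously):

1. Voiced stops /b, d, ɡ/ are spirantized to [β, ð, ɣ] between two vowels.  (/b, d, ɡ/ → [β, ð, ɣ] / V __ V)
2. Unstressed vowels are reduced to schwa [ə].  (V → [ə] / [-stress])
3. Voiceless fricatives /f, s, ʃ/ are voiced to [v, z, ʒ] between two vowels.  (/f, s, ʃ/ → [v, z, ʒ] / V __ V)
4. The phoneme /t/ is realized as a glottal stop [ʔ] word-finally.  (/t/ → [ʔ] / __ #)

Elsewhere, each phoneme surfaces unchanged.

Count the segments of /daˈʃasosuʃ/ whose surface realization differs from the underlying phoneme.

6

Segments that undergo a rule: /a/ → [ə] (rule 2); /ʃ/ → [ʒ] (rule 3); /s/ → [z] (rule 3); /o/ → [ə] (rule 2); /s/ → [z] (rule 3); /u/ → [ə] (rule 2).
All other segments surface unchanged.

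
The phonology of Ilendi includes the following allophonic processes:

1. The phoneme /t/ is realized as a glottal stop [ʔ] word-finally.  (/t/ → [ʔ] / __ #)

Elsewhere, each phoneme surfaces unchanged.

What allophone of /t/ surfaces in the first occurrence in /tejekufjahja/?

/t/ (word-initial) fails the environment for rule 1, so it stays [t].

[t]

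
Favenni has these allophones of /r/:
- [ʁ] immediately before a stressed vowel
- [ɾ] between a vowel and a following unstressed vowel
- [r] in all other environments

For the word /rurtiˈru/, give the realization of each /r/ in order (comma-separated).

Occurrence 1 (position 1): no conditioning environment matches → elsewhere allophone [r].
Occurrence 2 (position 3): no conditioning environment matches → elsewhere allophone [r].
Occurrence 3 (position 6): immediately before a stressed vowel → [ʁ].

[r], [r], [ʁ]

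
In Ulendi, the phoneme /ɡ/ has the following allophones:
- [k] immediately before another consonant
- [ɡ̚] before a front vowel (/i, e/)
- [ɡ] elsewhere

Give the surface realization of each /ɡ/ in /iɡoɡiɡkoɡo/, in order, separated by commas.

Occurrence 1 (position 2): no conditioning environment matches → elsewhere allophone [ɡ].
Occurrence 2 (position 4): before a front vowel (/i, e/) → [ɡ̚].
Occurrence 3 (position 6): immediately before another consonant → [k].
Occurrence 4 (position 9): no conditioning environment matches → elsewhere allophone [ɡ].

[ɡ], [ɡ̚], [k], [ɡ]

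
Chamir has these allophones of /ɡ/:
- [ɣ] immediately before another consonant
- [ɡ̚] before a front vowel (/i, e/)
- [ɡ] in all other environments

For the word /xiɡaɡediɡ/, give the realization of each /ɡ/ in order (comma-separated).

[ɡ], [ɡ̚], [ɡ]

Occurrence 1 (position 3): no conditioning environment matches → elsewhere allophone [ɡ].
Occurrence 2 (position 5): before a front vowel (/i, e/) → [ɡ̚].
Occurrence 3 (position 9): no conditioning environment matches → elsewhere allophone [ɡ].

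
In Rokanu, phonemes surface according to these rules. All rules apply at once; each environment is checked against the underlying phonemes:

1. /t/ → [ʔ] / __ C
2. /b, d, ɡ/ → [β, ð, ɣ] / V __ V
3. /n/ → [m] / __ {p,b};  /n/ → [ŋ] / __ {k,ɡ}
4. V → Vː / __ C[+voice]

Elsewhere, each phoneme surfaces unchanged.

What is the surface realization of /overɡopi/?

[oːveːrɡopi]

/o/ (word-initial) occurs before a voiced consonant → [oː] by rule 4.
/e/ meets the environment for rule 4 (before a voiced consonant) → [eː].
/ɡ/ (between /r/ and /o/): rule 2 targets it, but not between two vowels → unchanged [ɡ].
/o/ (between /ɡ/ and /p/) is in the target of rule 4 but the environment (before a voiced consonant) is not met → [o].
/i/ (word-final): rule 4 targets it, but not before a voiced consonant → unchanged [i].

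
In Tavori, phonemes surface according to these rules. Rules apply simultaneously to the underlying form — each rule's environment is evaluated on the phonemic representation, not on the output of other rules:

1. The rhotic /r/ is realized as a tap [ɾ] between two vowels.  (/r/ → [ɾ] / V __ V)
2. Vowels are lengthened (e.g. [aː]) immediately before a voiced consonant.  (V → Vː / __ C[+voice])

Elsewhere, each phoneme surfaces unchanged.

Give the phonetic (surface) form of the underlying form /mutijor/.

/u/ (between /m/ and /t/): rule 2 targets it, but not before a voiced consonant → unchanged [u].
/i/ meets the environment for rule 2 (before a voiced consonant) → [iː].
/o/ meets the environment for rule 2 (before a voiced consonant) → [oː].
/r/ (word-final) fails the environment for rule 1, so it stays [r].

[mutiːjoːr]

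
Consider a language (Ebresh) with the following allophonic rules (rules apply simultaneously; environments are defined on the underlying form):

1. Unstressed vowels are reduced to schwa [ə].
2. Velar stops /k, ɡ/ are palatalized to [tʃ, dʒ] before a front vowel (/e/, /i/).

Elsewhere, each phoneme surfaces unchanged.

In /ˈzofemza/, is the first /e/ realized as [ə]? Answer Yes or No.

Yes

/e/ — between /f/ and /m/, in an unstressed syllable — surfaces as [ə] (rule 1).
The actual realization is [ə], which matches [ə].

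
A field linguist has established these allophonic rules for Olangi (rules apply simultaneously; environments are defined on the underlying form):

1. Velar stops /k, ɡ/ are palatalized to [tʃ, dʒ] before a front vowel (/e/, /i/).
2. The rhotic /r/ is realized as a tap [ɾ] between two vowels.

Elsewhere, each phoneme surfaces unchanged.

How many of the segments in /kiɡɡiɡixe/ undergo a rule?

Segments that undergo a rule: /k/ → [tʃ] (rule 1); /ɡ/ → [dʒ] (rule 1); /ɡ/ → [dʒ] (rule 1).
All other segments surface unchanged.

3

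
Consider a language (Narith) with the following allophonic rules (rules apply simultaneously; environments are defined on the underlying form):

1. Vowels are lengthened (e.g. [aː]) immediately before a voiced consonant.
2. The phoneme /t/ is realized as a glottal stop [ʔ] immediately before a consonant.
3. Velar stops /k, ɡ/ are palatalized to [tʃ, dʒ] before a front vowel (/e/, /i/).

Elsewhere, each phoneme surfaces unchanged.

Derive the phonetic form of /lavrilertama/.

/a/ (between /l/ and /v/): before a voiced consonant, so rule 1 applies → [aː].
/i/ (between /r/ and /l/) occurs before a voiced consonant → [iː] by rule 1.
/e/ meets the environment for rule 1 (before a voiced consonant) → [eː].
/t/ (between /r/ and /a/): rule 2 targets it, but not immediately before a consonant → unchanged [t].
/a/ — between /t/ and /m/, before a voiced consonant — surfaces as [aː] (rule 1).
/a/ (word-final) fails the environment for rule 1, so it stays [a].

[laːvriːleːrtaːma]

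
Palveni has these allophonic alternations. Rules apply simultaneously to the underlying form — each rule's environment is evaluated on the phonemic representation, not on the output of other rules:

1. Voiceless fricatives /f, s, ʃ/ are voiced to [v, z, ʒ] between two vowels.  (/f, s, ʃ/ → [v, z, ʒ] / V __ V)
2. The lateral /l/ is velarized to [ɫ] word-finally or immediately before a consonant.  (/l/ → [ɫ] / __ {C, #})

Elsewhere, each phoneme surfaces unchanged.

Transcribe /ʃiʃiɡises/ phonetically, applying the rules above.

[ʃiʒiɡizes]

/ʃ/ (word-initial): rule 1 targets it, but not between two vowels → unchanged [ʃ].
/ʃ/ meets the environment for rule 1 (between two vowels) → [ʒ].
/s/ (between /i/ and /e/) occurs between two vowels → [z] by rule 1.
/s/ (word-final) is in the target of rule 1 but the environment (between two vowels) is not met → [s].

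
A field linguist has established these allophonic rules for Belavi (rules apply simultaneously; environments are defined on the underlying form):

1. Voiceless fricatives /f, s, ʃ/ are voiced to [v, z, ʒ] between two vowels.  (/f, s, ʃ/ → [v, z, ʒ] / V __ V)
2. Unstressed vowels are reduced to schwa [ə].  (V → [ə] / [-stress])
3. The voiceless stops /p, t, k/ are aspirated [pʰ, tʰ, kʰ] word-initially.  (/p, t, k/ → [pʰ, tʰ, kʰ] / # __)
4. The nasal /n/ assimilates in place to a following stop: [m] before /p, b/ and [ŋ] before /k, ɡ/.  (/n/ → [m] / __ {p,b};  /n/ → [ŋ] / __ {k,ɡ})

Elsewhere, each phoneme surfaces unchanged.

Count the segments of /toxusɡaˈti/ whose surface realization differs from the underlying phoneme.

4

Segments that undergo a rule: /t/ → [tʰ] (rule 3); /o/ → [ə] (rule 2); /u/ → [ə] (rule 2); /a/ → [ə] (rule 2).
All other segments surface unchanged.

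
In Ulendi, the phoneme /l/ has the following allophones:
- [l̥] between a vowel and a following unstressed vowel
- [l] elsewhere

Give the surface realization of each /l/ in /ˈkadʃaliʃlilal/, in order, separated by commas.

[l̥], [l], [l̥], [l]

Occurrence 1 (position 6): between a vowel and a following unstressed vowel → [l̥].
Occurrence 2 (position 9): no conditioning environment matches → elsewhere allophone [l].
Occurrence 3 (position 11): between a vowel and a following unstressed vowel → [l̥].
Occurrence 4 (position 13): no conditioning environment matches → elsewhere allophone [l].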